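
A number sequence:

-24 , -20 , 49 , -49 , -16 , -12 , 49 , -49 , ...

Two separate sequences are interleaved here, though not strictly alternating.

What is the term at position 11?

49

Reading positions in blocks of 4 reveals the pattern AABB — 2 tracks woven together.
Subsequence A: -24, -20, -16, -12 — linear: a_n = -28 + 4·n.
Subsequence B: 49, -49, 49, -49 — the oscillation 49·(−1)^(n+1).
The 11th slot belongs to subsequence B; its 5th term is 49.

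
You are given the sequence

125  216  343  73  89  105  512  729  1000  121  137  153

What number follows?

Reading positions in blocks of 6 reveals the pattern AAABBB — 2 tracks woven together.
Track A: 125, 216, 343, 512, 729, 1000 (consecutive cubes n³ from n = 5).
Track B: 73, 89, 105, 121, 137, 153 (adding 16 each time).
Term 13 comes from track A (its 7th entry): 1331.

1331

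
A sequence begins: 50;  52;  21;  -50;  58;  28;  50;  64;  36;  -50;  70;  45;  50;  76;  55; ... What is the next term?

The terms cycle through 3 interleaved subsequences.
Subsequence A: 50, -50, 50, -50, 50. Alternating ±50.
Subsequence B: 52, 58, 64, 70, 76. Linear: a_n = 46 + 6·n.
Subsequence C: 21, 28, 36, 45, 55. Triangular numbers n(n+1)/2 for n = 6, 7, ….
Position 16 → subsequence A, term 6 = -50.

-50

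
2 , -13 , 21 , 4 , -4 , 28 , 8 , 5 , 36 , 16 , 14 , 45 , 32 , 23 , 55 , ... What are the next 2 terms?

64, 32

Split by position mod 3: positions 1, 4, 7, … form one track, and each other residue class forms its own.
Track A is 2, 4, 8, 16, 32, which is geometric, ×2 each step.
Track B is -13, -4, 5, 14, 23, which is arithmetic with common difference +9.
Track C is 21, 28, 36, 45, 55, which is the triangular numbers T_6, T_7, ….
Position 16 → track A, term 6 = 64.
Term 17 comes from track B (its 6th entry): 32.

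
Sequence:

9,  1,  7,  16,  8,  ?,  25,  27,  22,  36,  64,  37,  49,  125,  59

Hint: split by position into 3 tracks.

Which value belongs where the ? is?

Split by position mod 3: positions 1, 4, 7, … form one track, and each other residue class forms its own.
Track A = 9, 16, 25, 36, 49: the squares 3², 4², 5², ….
Track B = 1, 8, 27, 64, 125: consecutive cubes n³ from n = 1.
Track C = 7, ?, 22, 37, 59: Fibonacci-style (each term is the sum of the two before it).
Track C's pattern makes the blank 15.

15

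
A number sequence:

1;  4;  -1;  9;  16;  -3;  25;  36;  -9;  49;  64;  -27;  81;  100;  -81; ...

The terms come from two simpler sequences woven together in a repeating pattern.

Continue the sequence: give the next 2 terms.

Positions follow the repeating pattern AAB; grouping by letter gives 2 tracks.
Subsequence A: 1, 4, 9, 16, 25, 36, 49, 64, 81, 100. Consecutive squares n² from n = 1.
Subsequence B: -1, -3, -9, -27, -81. Multiplying by 3 each time.
Position 16 falls in subsequence A as its term 11, giving 121.
Position 17 → subsequence A, term 12 = 144.

121, 144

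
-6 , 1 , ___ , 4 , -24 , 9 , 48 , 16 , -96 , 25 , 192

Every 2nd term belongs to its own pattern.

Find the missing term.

The terms cycle through 2 interleaved subsequences.
Track A is -6, ?, -24, 48, -96, 192, which is multiplying by -2 each time.
Track B is 1, 4, 9, 16, 25, which is consecutive squares n² from n = 1.
Track A's pattern makes the blank 12.

12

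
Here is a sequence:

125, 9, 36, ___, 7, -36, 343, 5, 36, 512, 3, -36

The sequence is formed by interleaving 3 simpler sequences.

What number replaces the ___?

Read the sequence 3 terms at a time; column i is its own pattern.
Track A: 125, ?, 343, 512. Perfect cubes starting at 5³.
Track B: 9, 7, 5, 3. Linear: a_n = 11 − 2·n.
Track C: 36, -36, 36, -36. Alternating ±36.
Track A's pattern makes the blank 216.

216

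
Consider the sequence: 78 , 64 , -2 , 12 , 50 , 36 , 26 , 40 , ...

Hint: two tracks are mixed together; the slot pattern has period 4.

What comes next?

The slot pattern repeats as AABB (period 4), so there are 2 interleaved tracks.
Subsequence A: 78, 64, 50, 36. Linear: a_n = 92 − 14·n.
Subsequence B: -2, 12, 26, 40. Arithmetic, step +14.
Position 9 → subsequence A, term 5 = 22.

22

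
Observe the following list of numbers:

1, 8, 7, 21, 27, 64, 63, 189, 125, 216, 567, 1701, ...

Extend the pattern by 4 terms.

The slot pattern repeats as AABB (period 4), so there are 2 interleaved tracks.
Stream A = 1, 8, 27, 64, 125, 216: the cubes 1³, 2³, 3³, ….
Stream B = 7, 21, 63, 189, 567, 1701: geometric, ×3 each step.
The 13th slot belongs to stream A; its 7th term is 343.
Position 14 falls in stream A as its term 8, giving 512.
Term 15 comes from stream B (its 7th entry): 5103.
Position 16 → stream B, term 8 = 15309.

343, 512, 5103, 15309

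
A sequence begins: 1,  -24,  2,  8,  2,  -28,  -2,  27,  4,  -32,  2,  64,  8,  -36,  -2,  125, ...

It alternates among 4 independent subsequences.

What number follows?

Split by position mod 4: positions 1, 5, 9, … form one track, and each other residue class forms its own.
Track A: 1, 2, 4, 8 — successive powers of 2.
Track B: -24, -28, -32, -36 — subtracting 4 each time.
Track C: 2, -2, 2, -2 — alternating ±2.
Track D: 8, 27, 64, 125 — consecutive cubes n³ from n = 2.
Position 17 falls in track A as its term 5, giving 16.

16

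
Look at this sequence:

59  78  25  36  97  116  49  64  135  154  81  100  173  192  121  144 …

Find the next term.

211

Positions follow the repeating pattern AABB; grouping by letter gives 2 tracks.
Track A: 59, 78, 97, 116, 135, 154, 173, 192. Linear: a_n = 40 + 19·n.
Track B: 25, 36, 49, 64, 81, 100, 121, 144. Perfect squares starting at 5².
Term 17 comes from track A (its 9th entry): 211.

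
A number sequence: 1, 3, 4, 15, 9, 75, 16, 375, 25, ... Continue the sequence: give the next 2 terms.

1875, 36

The terms cycle through 2 interleaved subsequences.
Stream A: 1, 4, 9, 16, 25 — consecutive squares n² from n = 1.
Stream B: 3, 15, 75, 375 — geometric with ratio 5.
Position 10 → stream B, term 5 = 1875.
Position 11 → stream A, term 6 = 36.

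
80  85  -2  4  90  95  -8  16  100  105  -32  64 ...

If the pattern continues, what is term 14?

115

Reading positions in blocks of 4 reveals the pattern AABB — 2 tracks woven together.
Track A = 80, 85, 90, 95, 100, 105: arithmetic with common difference +5.
Track B = -2, 4, -8, 16, -32, 64: a geometric progression (common ratio -2).
The 14th slot belongs to track A; its 8th term is 115.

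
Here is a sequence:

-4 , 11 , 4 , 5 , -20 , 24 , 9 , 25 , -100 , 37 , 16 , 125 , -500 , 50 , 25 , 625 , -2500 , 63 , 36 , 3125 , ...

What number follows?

Split by position mod 4: positions 1, 5, 9, … form one track, and each other residue class forms its own.
Stream A is -4, -20, -100, -500, -2500, which is geometric, ×5 each step.
Stream B is 11, 24, 37, 50, 63, which is adding 13 each time.
Stream C is 4, 9, 16, 25, 36, which is perfect squares starting at 2².
Stream D is 5, 25, 125, 625, 3125, which is powers 5^1, 5^2, 5^3, ….
Position 21 falls in stream A as its term 6, giving -12500.

-12500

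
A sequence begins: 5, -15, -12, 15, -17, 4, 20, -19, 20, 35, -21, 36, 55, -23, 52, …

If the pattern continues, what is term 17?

Split by position mod 3 into 3 tracks.
Track A: 5, 15, 20, 35, 55 (a Fibonacci-like recurrence a_n = a_{n-1} + a_{n-2}).
Track B: -15, -17, -19, -21, -23 (linear: a_n = -13 − 2·n).
Track C: -12, 4, 20, 36, 52 (linear: a_n = -28 + 16·n).
Position 17 falls in track B as its term 6, giving -25.

-25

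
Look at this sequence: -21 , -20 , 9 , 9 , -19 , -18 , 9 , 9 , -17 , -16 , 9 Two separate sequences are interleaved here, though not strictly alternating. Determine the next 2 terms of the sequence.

The slot pattern repeats as AABB (period 4), so there are 2 interleaved tracks.
Subsequence A is -21, -20, -19, -18, -17, -16, which is linear: a_n = -22 + n.
Subsequence B is 9, 9, 9, 9, 9, which is the constant sequence 9.
The 12th slot belongs to subsequence B; its 6th term is 9.
Term 13 comes from subsequence A (its 7th entry): -15.

9, -15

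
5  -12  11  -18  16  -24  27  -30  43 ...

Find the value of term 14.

The terms cycle through 2 interleaved subsequences.
Subsequence A: 5, 11, 16, 27, 43. Fibonacci-style (each term is the sum of the two before it).
Subsequence B: -12, -18, -24, -30. Arithmetic, step −6.
The 14th slot belongs to subsequence B; its 7th term is -48.

-48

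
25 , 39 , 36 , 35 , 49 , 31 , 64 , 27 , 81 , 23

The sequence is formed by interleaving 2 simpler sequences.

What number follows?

The terms cycle through 2 interleaved subsequences.
Stream A: 25, 36, 49, 64, 81. Consecutive squares n² from n = 5.
Stream B: 39, 35, 31, 27, 23. Arithmetic, step −4.
Position 11 falls in stream A as its term 6, giving 100.

100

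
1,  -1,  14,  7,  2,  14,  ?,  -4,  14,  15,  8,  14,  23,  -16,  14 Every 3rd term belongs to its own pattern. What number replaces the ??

8

The terms cycle through 3 interleaved subsequences.
Stream A: 1, 7, ?, 15, 23. A Fibonacci-like recurrence a_n = a_{n-1} + a_{n-2}.
Stream B: -1, 2, -4, 8, -16. Multiplying by -2 each time.
Stream C: 14, 14, 14, 14, 14. The constant sequence 14.
The gap is stream A's term 3; the rule gives 8.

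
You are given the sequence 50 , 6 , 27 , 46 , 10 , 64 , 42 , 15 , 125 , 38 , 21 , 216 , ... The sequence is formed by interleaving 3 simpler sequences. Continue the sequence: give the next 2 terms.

Split by position mod 3: positions 1, 4, 7, … form one track, and each other residue class forms its own.
Subsequence A: 50, 46, 42, 38. Arithmetic, step −4.
Subsequence B: 6, 10, 15, 21. Triangular numbers starting at T_3.
Subsequence C: 27, 64, 125, 216. Consecutive cubes n³ from n = 3.
Position 13 → subsequence A, term 5 = 34.
Position 14 → subsequence B, term 5 = 28.

34, 28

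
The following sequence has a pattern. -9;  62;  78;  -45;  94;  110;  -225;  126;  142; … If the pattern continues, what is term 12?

Reading positions in blocks of 3 reveals the pattern ABB — 2 tracks woven together.
Subsequence A: -9, -45, -225 (geometric, ×5 each step).
Subsequence B: 62, 78, 94, 110, 126, 142 (arithmetic with common difference +16).
The 12th slot belongs to subsequence B; its 8th term is 174.

174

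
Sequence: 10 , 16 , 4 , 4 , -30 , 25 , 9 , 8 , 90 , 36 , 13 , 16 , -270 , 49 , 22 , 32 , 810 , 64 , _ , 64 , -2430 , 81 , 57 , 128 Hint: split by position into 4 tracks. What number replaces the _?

The terms cycle through 4 interleaved subsequences.
Track A is 10, -30, 90, -270, 810, -2430, which is geometric with ratio -3.
Track B is 16, 25, 36, 49, 64, 81, which is the squares 4², 5², 6², ….
Track C is 4, 9, 13, 22, ?, 57, which is each term equals the sum of the previous two.
Track D is 4, 8, 16, 32, 64, 128, which is powers 2^2, 2^3, 2^4, ….
So the missing entry in track C is 35.

35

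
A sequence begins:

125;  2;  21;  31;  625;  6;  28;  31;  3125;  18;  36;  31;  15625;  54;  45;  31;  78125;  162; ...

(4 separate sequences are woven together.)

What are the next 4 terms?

The terms cycle through 4 interleaved subsequences.
Stream A: 125, 625, 3125, 15625, 78125. Powers of 5.
Stream B: 2, 6, 18, 54, 162. A geometric progression (common ratio 3).
Stream C: 21, 28, 36, 45. Triangular numbers n(n+1)/2 for n = 6, 7, ….
Stream D: 31, 31, 31, 31. The constant sequence 31.
Position 19 falls in stream C as its term 5, giving 55.
Term 20 comes from stream D (its 5th entry): 31.
Term 21 comes from stream A (its 6th entry): 390625.
Position 22 falls in stream B as its term 6, giving 486.

55, 31, 390625, 486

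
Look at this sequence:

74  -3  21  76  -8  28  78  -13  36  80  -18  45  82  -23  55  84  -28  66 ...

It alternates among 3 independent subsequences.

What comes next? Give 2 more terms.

Taking every 3rd term gives 3 separate tracks.
Stream A: 74, 76, 78, 80, 82, 84 (arithmetic with common difference +2).
Stream B: -3, -8, -13, -18, -23, -28 (arithmetic, step −5).
Stream C: 21, 28, 36, 45, 55, 66 (triangular numbers n(n+1)/2 for n = 6, 7, …).
Position 19 → stream A, term 7 = 86.
Position 20 falls in stream B as its term 7, giving -33.

86, -33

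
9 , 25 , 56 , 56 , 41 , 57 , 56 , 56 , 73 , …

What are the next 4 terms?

89, 56, 56, 105

The slot pattern repeats as AABB (period 4), so there are 2 interleaved tracks.
Stream A: 9, 25, 41, 57, 73 (arithmetic with common difference +16).
Stream B: 56, 56, 56, 56 (always 56).
The 10th slot belongs to stream A; its 6th term is 89.
Term 11 comes from stream B (its 5th entry): 56.
Position 12 → stream B, term 6 = 56.
Position 13 → stream A, term 7 = 105.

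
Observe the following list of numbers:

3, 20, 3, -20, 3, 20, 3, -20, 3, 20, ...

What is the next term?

The terms cycle through 2 interleaved subsequences.
Subsequence A = 3, 3, 3, 3, 3: always 3.
Subsequence B = 20, -20, 20, -20, 20: alternating ±20.
The 11th slot belongs to subsequence A; its 6th term is 3.

3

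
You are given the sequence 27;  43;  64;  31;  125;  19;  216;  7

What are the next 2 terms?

Positions 1, 3, 5, … form one subsequence and positions 2, 4, 6, … form another.
Track A is 27, 64, 125, 216, which is consecutive cubes n³ from n = 3.
Track B is 43, 31, 19, 7, which is arithmetic, step −12.
Position 9 falls in track A as its term 5, giving 343.
The 10th slot belongs to track B; its 5th term is -5.

343, -5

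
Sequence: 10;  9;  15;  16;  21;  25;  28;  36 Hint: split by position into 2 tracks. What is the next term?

Positions 1, 3, 5, … form one subsequence and positions 2, 4, 6, … form another.
Subsequence A: 10, 15, 21, 28. Triangular numbers starting at T_4.
Subsequence B: 9, 16, 25, 36. Perfect squares starting at 3².
Term 9 comes from subsequence A (its 5th entry): 36.

36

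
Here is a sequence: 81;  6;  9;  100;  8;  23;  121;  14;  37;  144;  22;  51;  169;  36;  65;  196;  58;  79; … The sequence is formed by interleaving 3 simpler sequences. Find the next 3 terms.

Split by position mod 3: positions 1, 4, 7, … form one track, and each other residue class forms its own.
Track A: 81, 100, 121, 144, 169, 196 (the squares 9², 10², 11², …).
Track B: 6, 8, 14, 22, 36, 58 (a Fibonacci-like recurrence a_n = a_{n-1} + a_{n-2}).
Track C: 9, 23, 37, 51, 65, 79 (arithmetic, step +14).
Term 19 comes from track A (its 7th entry): 225.
Position 20 → track B, term 7 = 94.
Position 21 → track C, term 7 = 93.

225, 94, 93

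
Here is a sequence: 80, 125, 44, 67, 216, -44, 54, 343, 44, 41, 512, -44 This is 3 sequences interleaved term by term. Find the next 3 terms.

28, 729, 44

Split by position mod 3 into 3 tracks.
Stream A: 80, 67, 54, 41 — linear: a_n = 93 − 13·n.
Stream B: 125, 216, 343, 512 — perfect cubes starting at 5³.
Stream C: 44, -44, 44, -44 — the oscillation 44·(−1)^(n+1).
Position 13 → stream A, term 5 = 28.
Position 14 → stream B, term 5 = 729.
Term 15 comes from stream C (its 5th entry): 44.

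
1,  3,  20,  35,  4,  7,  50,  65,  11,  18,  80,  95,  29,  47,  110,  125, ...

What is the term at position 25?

521

The slot pattern repeats as AABB (period 4), so there are 2 interleaved tracks.
Stream A: 1, 3, 4, 7, 11, 18, 29, 47 — each term equals the sum of the previous two.
Stream B: 20, 35, 50, 65, 80, 95, 110, 125 — arithmetic, step +15.
Position 25 falls in stream A as its term 13, giving 521.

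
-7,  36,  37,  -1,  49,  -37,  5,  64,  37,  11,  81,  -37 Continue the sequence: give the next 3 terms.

The terms cycle through 3 interleaved subsequences.
Stream A: -7, -1, 5, 11 — linear: a_n = -13 + 6·n.
Stream B: 36, 49, 64, 81 — the squares 6², 7², 8², ….
Stream C: 37, -37, 37, -37 — oscillating between 37 and -37.
Position 13 falls in stream A as its term 5, giving 17.
Position 14 → stream B, term 5 = 100.
Position 15 falls in stream C as its term 5, giving 37.

17, 100, 37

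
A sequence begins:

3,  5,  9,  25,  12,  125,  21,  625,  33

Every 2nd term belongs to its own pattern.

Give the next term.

Taking every 2nd term gives 2 separate tracks.
Subsequence A = 3, 9, 12, 21, 33: a Fibonacci-like recurrence a_n = a_{n-1} + a_{n-2}.
Subsequence B = 5, 25, 125, 625: successive powers of 5.
Position 10 falls in subsequence B as its term 5, giving 3125.

3125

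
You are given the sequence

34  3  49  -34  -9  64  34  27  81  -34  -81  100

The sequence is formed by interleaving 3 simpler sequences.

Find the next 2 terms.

34, 243

The terms cycle through 3 interleaved subsequences.
Subsequence A: 34, -34, 34, -34 — oscillating between 34 and -34.
Subsequence B: 3, -9, 27, -81 — a geometric progression (common ratio -3).
Subsequence C: 49, 64, 81, 100 — consecutive squares n² from n = 7.
Position 13 falls in subsequence A as its term 5, giving 34.
The 14th slot belongs to subsequence B; its 5th term is 243.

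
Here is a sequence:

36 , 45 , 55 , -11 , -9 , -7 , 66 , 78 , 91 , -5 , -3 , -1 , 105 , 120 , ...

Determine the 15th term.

136

Positions follow the repeating pattern AAABBB; grouping by letter gives 2 tracks.
Stream A: 36, 45, 55, 66, 78, 91, 105, 120 (triangular numbers starting at T_8).
Stream B: -11, -9, -7, -5, -3, -1 (arithmetic, step +2).
Position 15 → stream A, term 9 = 136.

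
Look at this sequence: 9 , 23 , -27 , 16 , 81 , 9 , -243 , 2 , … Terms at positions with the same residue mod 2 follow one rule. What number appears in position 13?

Taking every 2nd term gives 2 separate tracks.
Track A is 9, -27, 81, -243, which is multiplying by -3 each time.
Track B is 23, 16, 9, 2, which is arithmetic with common difference −7.
Position 13 → track A, term 7 = 6561.

6561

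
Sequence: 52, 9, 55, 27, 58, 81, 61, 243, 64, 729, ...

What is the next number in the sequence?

Split by position mod 2 into 2 tracks.
Stream A: 52, 55, 58, 61, 64. Linear: a_n = 49 + 3·n.
Stream B: 9, 27, 81, 243, 729. Geometric with ratio 3.
Term 11 comes from stream A (its 6th entry): 67.

67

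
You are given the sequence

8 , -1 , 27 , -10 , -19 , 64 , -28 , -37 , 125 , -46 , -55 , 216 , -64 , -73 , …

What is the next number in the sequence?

Positions follow the repeating pattern AAB; grouping by letter gives 2 tracks.
Stream A: 8, -1, -10, -19, -28, -37, -46, -55, -64, -73 (linear: a_n = 17 − 9·n).
Stream B: 27, 64, 125, 216 (consecutive cubes n³ from n = 3).
Position 15 → stream B, term 5 = 343.

343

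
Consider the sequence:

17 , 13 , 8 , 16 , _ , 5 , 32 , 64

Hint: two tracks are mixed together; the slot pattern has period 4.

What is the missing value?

Positions follow the repeating pattern AABB; grouping by letter gives 2 tracks.
Subsequence A: 17, 13, ?, 5. Arithmetic with common difference −4.
Subsequence B: 8, 16, 32, 64. Powers 2^3, 2^4, 2^5, ….
The gap is subsequence A's term 3; the rule gives 9.

9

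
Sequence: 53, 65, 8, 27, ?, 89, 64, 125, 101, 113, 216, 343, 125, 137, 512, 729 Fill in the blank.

77

The slot pattern repeats as AABB (period 4), so there are 2 interleaved tracks.
Track A: 53, 65, ?, 89, 101, 113, 125, 137 (arithmetic, step +12).
Track B: 8, 27, 64, 125, 216, 343, 512, 729 (consecutive cubes n³ from n = 2).
Filling track A at index 3 by its rule yields 77.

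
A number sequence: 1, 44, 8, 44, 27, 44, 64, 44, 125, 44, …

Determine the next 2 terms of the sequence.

216, 44

Split by position mod 2 into 2 tracks.
Track A: 1, 8, 27, 64, 125 — the cubes 1³, 2³, 3³, ….
Track B: 44, 44, 44, 44, 44 — always 44.
Term 11 comes from track A (its 6th entry): 216.
Position 12 falls in track B as its term 6, giving 44.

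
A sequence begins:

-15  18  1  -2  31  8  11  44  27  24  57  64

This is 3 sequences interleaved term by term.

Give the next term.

The terms cycle through 3 interleaved subsequences.
Track A = -15, -2, 11, 24: adding 13 each time.
Track B = 18, 31, 44, 57: arithmetic, step +13.
Track C = 1, 8, 27, 64: consecutive cubes n³ from n = 1.
Position 13 → track A, term 5 = 37.

37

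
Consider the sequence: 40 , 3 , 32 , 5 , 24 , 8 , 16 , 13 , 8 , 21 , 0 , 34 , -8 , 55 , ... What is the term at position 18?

Positions 1, 3, 5, … form one subsequence and positions 2, 4, 6, … form another.
Stream A: 40, 32, 24, 16, 8, 0, -8 — arithmetic, step −8.
Stream B: 3, 5, 8, 13, 21, 34, 55 — Fibonacci-style (each term is the sum of the two before it).
The 18th slot belongs to stream B; its 9th term is 144.

144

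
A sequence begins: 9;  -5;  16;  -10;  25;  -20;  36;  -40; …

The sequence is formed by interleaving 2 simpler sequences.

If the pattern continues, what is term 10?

The terms cycle through 2 interleaved subsequences.
Track A: 9, 16, 25, 36 — perfect squares starting at 3².
Track B: -5, -10, -20, -40 — geometric with ratio 2.
Position 10 falls in track B as its term 5, giving -80.

-80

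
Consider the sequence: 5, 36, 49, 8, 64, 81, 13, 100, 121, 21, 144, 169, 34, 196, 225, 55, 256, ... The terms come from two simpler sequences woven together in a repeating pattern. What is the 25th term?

The slot pattern repeats as ABB (period 3), so there are 2 interleaved tracks.
Subsequence A: 5, 8, 13, 21, 34, 55. Fibonacci-style (each term is the sum of the two before it).
Subsequence B: 36, 49, 64, 81, 100, 121, 144, 169, 196, 225, 256. Perfect squares starting at 6².
Term 25 comes from subsequence A (its 9th entry): 233.

233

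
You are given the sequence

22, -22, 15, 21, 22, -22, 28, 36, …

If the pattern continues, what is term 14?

-22

Reading positions in blocks of 4 reveals the pattern AABB — 2 tracks woven together.
Track A: 22, -22, 22, -22 (alternating ±22).
Track B: 15, 21, 28, 36 (triangular numbers starting at T_5).
Position 14 → track A, term 8 = -22.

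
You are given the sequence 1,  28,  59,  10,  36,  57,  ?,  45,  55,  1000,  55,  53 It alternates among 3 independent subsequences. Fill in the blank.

Taking every 3rd term gives 3 separate tracks.
Track A: 1, 10, ?, 1000 — powers 10^0, 10^1, 10^2, ….
Track B: 28, 36, 45, 55 — triangular numbers n(n+1)/2 for n = 7, 8, ….
Track C: 59, 57, 55, 53 — linear: a_n = 61 − 2·n.
Track A's pattern makes the blank 100.

100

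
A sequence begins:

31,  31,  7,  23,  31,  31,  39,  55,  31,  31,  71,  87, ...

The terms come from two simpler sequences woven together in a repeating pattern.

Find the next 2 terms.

31, 31

Positions follow the repeating pattern AABB; grouping by letter gives 2 tracks.
Subsequence A = 31, 31, 31, 31, 31, 31: the constant sequence 31.
Subsequence B = 7, 23, 39, 55, 71, 87: arithmetic, step +16.
Term 13 comes from subsequence A (its 7th entry): 31.
The 14th slot belongs to subsequence A; its 8th term is 31.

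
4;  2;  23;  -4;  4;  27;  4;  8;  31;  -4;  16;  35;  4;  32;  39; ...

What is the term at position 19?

4

Split by position mod 3: positions 1, 4, 7, … form one track, and each other residue class forms its own.
Track A: 4, -4, 4, -4, 4 — alternating ±4.
Track B: 2, 4, 8, 16, 32 — geometric with ratio 2.
Track C: 23, 27, 31, 35, 39 — adding 4 each time.
The 19th slot belongs to track A; its 7th term is 4.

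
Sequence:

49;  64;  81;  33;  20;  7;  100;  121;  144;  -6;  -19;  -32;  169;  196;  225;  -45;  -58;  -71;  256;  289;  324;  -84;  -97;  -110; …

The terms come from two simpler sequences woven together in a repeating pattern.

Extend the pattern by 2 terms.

Positions follow the repeating pattern AAABBB; grouping by letter gives 2 tracks.
Track A is 49, 64, 81, 100, 121, 144, 169, 196, 225, 256, 289, 324, which is perfect squares starting at 7².
Track B is 33, 20, 7, -6, -19, -32, -45, -58, -71, -84, -97, -110, which is linear: a_n = 46 − 13·n.
Position 25 → track A, term 13 = 361.
Position 26 → track A, term 14 = 400.

361, 400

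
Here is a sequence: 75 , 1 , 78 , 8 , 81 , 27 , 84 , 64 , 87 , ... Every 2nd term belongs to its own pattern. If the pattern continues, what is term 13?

93

The terms cycle through 2 interleaved subsequences.
Subsequence A: 75, 78, 81, 84, 87 (adding 3 each time).
Subsequence B: 1, 8, 27, 64 (perfect cubes starting at 1³).
Position 13 → subsequence A, term 7 = 93.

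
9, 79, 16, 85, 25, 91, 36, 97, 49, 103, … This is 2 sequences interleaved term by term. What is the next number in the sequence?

Positions 1, 3, 5, … form one subsequence and positions 2, 4, 6, … form another.
Track A: 9, 16, 25, 36, 49 — perfect squares starting at 3².
Track B: 79, 85, 91, 97, 103 — adding 6 each time.
Term 11 comes from track A (its 6th entry): 64.

64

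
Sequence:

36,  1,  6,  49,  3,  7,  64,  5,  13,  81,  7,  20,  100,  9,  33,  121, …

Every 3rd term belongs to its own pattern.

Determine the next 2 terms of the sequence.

Split by position mod 3: positions 1, 4, 7, … form one track, and each other residue class forms its own.
Stream A: 36, 49, 64, 81, 100, 121. The squares 6², 7², 8², ….
Stream B: 1, 3, 5, 7, 9. Arithmetic, step +2.
Stream C: 6, 7, 13, 20, 33. Fibonacci-style (each term is the sum of the two before it).
Position 17 falls in stream B as its term 6, giving 11.
Position 18 falls in stream C as its term 6, giving 53.

11, 53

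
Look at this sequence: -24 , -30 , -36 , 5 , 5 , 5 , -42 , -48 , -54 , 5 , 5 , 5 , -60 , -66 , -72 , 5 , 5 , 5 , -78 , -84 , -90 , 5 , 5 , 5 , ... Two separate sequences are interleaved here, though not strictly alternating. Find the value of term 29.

Reading positions in blocks of 6 reveals the pattern AAABBB — 2 tracks woven together.
Track A = -24, -30, -36, -42, -48, -54, -60, -66, -72, -78, -84, -90: linear: a_n = -18 − 6·n.
Track B = 5, 5, 5, 5, 5, 5, 5, 5, 5, 5, 5, 5: the constant sequence 5.
Term 29 comes from track B (its 14th entry): 5.

5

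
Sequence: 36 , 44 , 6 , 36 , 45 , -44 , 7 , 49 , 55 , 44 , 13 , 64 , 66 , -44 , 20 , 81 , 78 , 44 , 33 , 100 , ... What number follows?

91

Split by position mod 4 into 4 tracks.
Track A = 36, 45, 55, 66, 78: triangular numbers starting at T_8.
Track B = 44, -44, 44, -44, 44: the oscillation 44·(−1)^(n+1).
Track C = 6, 7, 13, 20, 33: each term equals the sum of the previous two.
Track D = 36, 49, 64, 81, 100: consecutive squares n² from n = 6.
Position 21 → track A, term 6 = 91.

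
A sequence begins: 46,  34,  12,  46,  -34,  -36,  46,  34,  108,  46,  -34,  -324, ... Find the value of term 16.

46

Split by position mod 3: positions 1, 4, 7, … form one track, and each other residue class forms its own.
Stream A: 46, 46, 46, 46 (constant 46).
Stream B: 34, -34, 34, -34 (oscillating between 34 and -34).
Stream C: 12, -36, 108, -324 (geometric, ×-3 each step).
Term 16 comes from stream A (its 6th entry): 46.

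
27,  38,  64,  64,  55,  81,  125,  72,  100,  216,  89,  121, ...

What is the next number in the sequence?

The terms cycle through 3 interleaved subsequences.
Track A: 27, 64, 125, 216 (the cubes 3³, 4³, 5³, …).
Track B: 38, 55, 72, 89 (adding 17 each time).
Track C: 64, 81, 100, 121 (perfect squares starting at 8²).
Position 13 → track A, term 5 = 343.

343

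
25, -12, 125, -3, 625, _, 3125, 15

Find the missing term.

Odd-indexed and even-indexed terms follow separate rules.
Track A: 25, 125, 625, 3125 (successive powers of 5).
Track B: -12, -3, ?, 15 (arithmetic, step +9).
So the missing entry in track B is 6.

6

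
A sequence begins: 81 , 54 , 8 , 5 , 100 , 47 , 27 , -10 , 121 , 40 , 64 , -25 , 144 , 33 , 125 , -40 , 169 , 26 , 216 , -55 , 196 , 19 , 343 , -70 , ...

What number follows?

Split by position mod 4 into 4 tracks.
Subsequence A is 81, 100, 121, 144, 169, 196, which is perfect squares starting at 9².
Subsequence B is 54, 47, 40, 33, 26, 19, which is linear: a_n = 61 − 7·n.
Subsequence C is 8, 27, 64, 125, 216, 343, which is consecutive cubes n³ from n = 2.
Subsequence D is 5, -10, -25, -40, -55, -70, which is subtracting 15 each time.
Position 25 falls in subsequence A as its term 7, giving 225.

225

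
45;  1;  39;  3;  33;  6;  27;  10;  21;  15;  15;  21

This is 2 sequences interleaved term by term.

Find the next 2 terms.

9, 28

Odd-indexed and even-indexed terms follow separate rules.
Track A: 45, 39, 33, 27, 21, 15. Arithmetic with common difference −6.
Track B: 1, 3, 6, 10, 15, 21. Triangular numbers starting at T_1.
The 13th slot belongs to track A; its 7th term is 9.
Position 14 → track B, term 7 = 28.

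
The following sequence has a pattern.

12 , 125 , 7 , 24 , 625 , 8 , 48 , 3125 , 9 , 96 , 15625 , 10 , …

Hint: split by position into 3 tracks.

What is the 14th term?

78125

Read the sequence 3 terms at a time; column i is its own pattern.
Subsequence A: 12, 24, 48, 96 (multiplying by 2 each time).
Subsequence B: 125, 625, 3125, 15625 (powers 5^3, 5^4, 5^5, …).
Subsequence C: 7, 8, 9, 10 (arithmetic with common difference +1).
Position 14 falls in subsequence B as its term 5, giving 78125.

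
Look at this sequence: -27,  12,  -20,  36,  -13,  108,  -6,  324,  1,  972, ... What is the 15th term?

Positions 1, 3, 5, … form one subsequence and positions 2, 4, 6, … form another.
Track A = -27, -20, -13, -6, 1: arithmetic with common difference +7.
Track B = 12, 36, 108, 324, 972: geometric with ratio 3.
Position 15 falls in track A as its term 8, giving 22.

22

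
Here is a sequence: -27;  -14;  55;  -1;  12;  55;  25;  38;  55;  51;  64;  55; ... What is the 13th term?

77

Positions follow the repeating pattern AAB; grouping by letter gives 2 tracks.
Track A: -27, -14, -1, 12, 25, 38, 51, 64 — arithmetic, step +13.
Track B: 55, 55, 55, 55 — always 55.
The 13th slot belongs to track A; its 9th term is 77.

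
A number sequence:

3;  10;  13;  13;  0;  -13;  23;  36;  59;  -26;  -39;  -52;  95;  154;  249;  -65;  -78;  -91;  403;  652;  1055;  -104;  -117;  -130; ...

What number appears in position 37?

Reading positions in blocks of 6 reveals the pattern AAABBB — 2 tracks woven together.
Subsequence A: 3, 10, 13, 23, 36, 59, 95, 154, 249, 403, 652, 1055 (each term equals the sum of the previous two).
Subsequence B: 13, 0, -13, -26, -39, -52, -65, -78, -91, -104, -117, -130 (arithmetic with common difference −13).
Term 37 comes from subsequence A (its 19th entry): 30631.

30631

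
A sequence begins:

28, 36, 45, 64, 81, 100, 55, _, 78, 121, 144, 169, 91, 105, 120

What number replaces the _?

66

The slot pattern repeats as AAABBB (period 6), so there are 2 interleaved tracks.
Subsequence A = 28, 36, 45, 55, ?, 78, 91, 105, 120: triangular numbers n(n+1)/2 for n = 7, 8, ….
Subsequence B = 64, 81, 100, 121, 144, 169: consecutive squares n² from n = 8.
The gap is subsequence A's term 5; the rule gives 66.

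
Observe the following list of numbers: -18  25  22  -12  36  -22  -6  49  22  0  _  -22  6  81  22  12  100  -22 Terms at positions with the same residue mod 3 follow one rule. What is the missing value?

64

The terms cycle through 3 interleaved subsequences.
Track A = -18, -12, -6, 0, 6, 12: linear: a_n = -24 + 6·n.
Track B = 25, 36, 49, ?, 81, 100: consecutive squares n² from n = 5.
Track C = 22, -22, 22, -22, 22, -22: oscillating between 22 and -22.
The gap is track B's term 4; the rule gives 64.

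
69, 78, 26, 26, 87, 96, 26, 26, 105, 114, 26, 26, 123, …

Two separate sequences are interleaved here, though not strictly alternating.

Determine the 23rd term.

Positions follow the repeating pattern AABB; grouping by letter gives 2 tracks.
Subsequence A is 69, 78, 87, 96, 105, 114, 123, which is arithmetic, step +9.
Subsequence B is 26, 26, 26, 26, 26, 26, which is always 26.
Position 23 falls in subsequence B as its term 11, giving 26.

26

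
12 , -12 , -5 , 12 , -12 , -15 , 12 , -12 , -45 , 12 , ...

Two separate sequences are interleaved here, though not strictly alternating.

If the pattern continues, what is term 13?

12

The slot pattern repeats as AAB (period 3), so there are 2 interleaved tracks.
Track A = 12, -12, 12, -12, 12, -12, 12: oscillating between 12 and -12.
Track B = -5, -15, -45: multiplying by 3 each time.
The 13th slot belongs to track A; its 9th term is 12.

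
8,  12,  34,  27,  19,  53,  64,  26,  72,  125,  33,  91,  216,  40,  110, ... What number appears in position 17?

The terms cycle through 3 interleaved subsequences.
Subsequence A is 8, 27, 64, 125, 216, which is perfect cubes starting at 2³.
Subsequence B is 12, 19, 26, 33, 40, which is adding 7 each time.
Subsequence C is 34, 53, 72, 91, 110, which is arithmetic, step +19.
Term 17 comes from subsequence B (its 6th entry): 47.

47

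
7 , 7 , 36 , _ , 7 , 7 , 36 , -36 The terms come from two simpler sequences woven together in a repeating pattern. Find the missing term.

Reading positions in blocks of 4 reveals the pattern AABB — 2 tracks woven together.
Track A: 7, 7, 7, 7 (always 7).
Track B: 36, ?, 36, -36 (alternating ±36).
Track B's pattern makes the blank -36.

-36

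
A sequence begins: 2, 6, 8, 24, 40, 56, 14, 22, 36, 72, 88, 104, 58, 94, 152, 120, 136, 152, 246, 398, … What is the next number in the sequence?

644

Positions follow the repeating pattern AAABBB; grouping by letter gives 2 tracks.
Track A: 2, 6, 8, 14, 22, 36, 58, 94, 152, 246, 398 (Fibonacci-style (each term is the sum of the two before it)).
Track B: 24, 40, 56, 72, 88, 104, 120, 136, 152 (linear: a_n = 8 + 16·n).
Position 21 → track A, term 12 = 644.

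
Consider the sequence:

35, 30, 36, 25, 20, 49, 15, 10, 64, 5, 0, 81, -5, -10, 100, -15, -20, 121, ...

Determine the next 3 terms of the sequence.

-25, -30, 144

Positions follow the repeating pattern AAB; grouping by letter gives 2 tracks.
Track A: 35, 30, 25, 20, 15, 10, 5, 0, -5, -10, -15, -20 (arithmetic, step −5).
Track B: 36, 49, 64, 81, 100, 121 (the squares 6², 7², 8², …).
The 19th slot belongs to track A; its 13th term is -25.
Position 20 → track A, term 14 = -30.
Position 21 falls in track B as its term 7, giving 144.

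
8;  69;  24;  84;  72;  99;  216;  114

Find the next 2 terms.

648, 129

Odd-indexed and even-indexed terms follow separate rules.
Track A: 8, 24, 72, 216 — multiplying by 3 each time.
Track B: 69, 84, 99, 114 — arithmetic, step +15.
Term 9 comes from track A (its 5th entry): 648.
Position 10 → track B, term 5 = 129.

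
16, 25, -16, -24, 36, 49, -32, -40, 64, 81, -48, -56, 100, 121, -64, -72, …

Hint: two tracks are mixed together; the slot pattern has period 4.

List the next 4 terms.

144, 169, -80, -88

The slot pattern repeats as AABB (period 4), so there are 2 interleaved tracks.
Track A: 16, 25, 36, 49, 64, 81, 100, 121 (the squares 4², 5², 6², …).
Track B: -16, -24, -32, -40, -48, -56, -64, -72 (arithmetic, step −8).
Term 17 comes from track A (its 9th entry): 144.
Term 18 comes from track A (its 10th entry): 169.
The 19th slot belongs to track B; its 9th term is -80.
Term 20 comes from track B (its 10th entry): -88.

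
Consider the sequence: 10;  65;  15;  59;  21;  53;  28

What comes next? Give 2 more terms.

47, 36

Taking every 2nd term gives 2 separate tracks.
Track A is 10, 15, 21, 28, which is triangular numbers n(n+1)/2 for n = 4, 5, ….
Track B is 65, 59, 53, which is arithmetic, step −6.
Position 8 falls in track B as its term 4, giving 47.
Position 9 → track A, term 5 = 36.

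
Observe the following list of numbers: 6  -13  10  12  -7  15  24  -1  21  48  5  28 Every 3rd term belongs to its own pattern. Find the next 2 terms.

96, 11

Split by position mod 3 into 3 tracks.
Track A = 6, 12, 24, 48: geometric with ratio 2.
Track B = -13, -7, -1, 5: arithmetic, step +6.
Track C = 10, 15, 21, 28: triangular numbers n(n+1)/2 for n = 4, 5, ….
The 13th slot belongs to track A; its 5th term is 96.
The 14th slot belongs to track B; its 5th term is 11.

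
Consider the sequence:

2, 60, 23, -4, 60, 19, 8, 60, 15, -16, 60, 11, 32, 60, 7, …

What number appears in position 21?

Read the sequence 3 terms at a time; column i is its own pattern.
Track A is 2, -4, 8, -16, 32, which is multiplying by -2 each time.
Track B is 60, 60, 60, 60, 60, which is the constant sequence 60.
Track C is 23, 19, 15, 11, 7, which is subtracting 4 each time.
Position 21 → track C, term 7 = -1.

-1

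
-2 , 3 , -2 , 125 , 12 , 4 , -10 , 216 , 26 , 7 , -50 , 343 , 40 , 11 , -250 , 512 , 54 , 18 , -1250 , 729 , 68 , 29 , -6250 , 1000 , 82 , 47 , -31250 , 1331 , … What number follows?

Split by position mod 4: positions 1, 5, 9, … form one track, and each other residue class forms its own.
Stream A is -2, 12, 26, 40, 54, 68, 82, which is adding 14 each time.
Stream B is 3, 4, 7, 11, 18, 29, 47, which is a Fibonacci-like recurrence a_n = a_{n-1} + a_{n-2}.
Stream C is -2, -10, -50, -250, -1250, -6250, -31250, which is multiplying by 5 each time.
Stream D is 125, 216, 343, 512, 729, 1000, 1331, which is the cubes 5³, 6³, 7³, ….
Position 29 → stream A, term 8 = 96.

96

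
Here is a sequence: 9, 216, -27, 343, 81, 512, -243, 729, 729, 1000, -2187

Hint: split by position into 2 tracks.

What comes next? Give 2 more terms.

The terms cycle through 2 interleaved subsequences.
Track A: 9, -27, 81, -243, 729, -2187 (geometric, ×-3 each step).
Track B: 216, 343, 512, 729, 1000 (perfect cubes starting at 6³).
The 12th slot belongs to track B; its 6th term is 1331.
Term 13 comes from track A (its 7th entry): 6561.

1331, 6561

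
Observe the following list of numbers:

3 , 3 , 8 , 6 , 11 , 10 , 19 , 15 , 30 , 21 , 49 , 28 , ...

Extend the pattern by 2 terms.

79, 36

Positions 1, 3, 5, … form one subsequence and positions 2, 4, 6, … form another.
Track A: 3, 8, 11, 19, 30, 49 (each term equals the sum of the previous two).
Track B: 3, 6, 10, 15, 21, 28 (triangular numbers n(n+1)/2 for n = 2, 3, …).
Position 13 falls in track A as its term 7, giving 79.
The 14th slot belongs to track B; its 7th term is 36.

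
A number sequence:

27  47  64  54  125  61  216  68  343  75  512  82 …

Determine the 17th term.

The terms cycle through 2 interleaved subsequences.
Track A: 27, 64, 125, 216, 343, 512. Consecutive cubes n³ from n = 3.
Track B: 47, 54, 61, 68, 75, 82. Linear: a_n = 40 + 7·n.
Position 17 falls in track A as its term 9, giving 1331.

1331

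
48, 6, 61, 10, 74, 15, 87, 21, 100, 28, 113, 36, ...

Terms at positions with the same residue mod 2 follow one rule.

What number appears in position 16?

Odd-indexed and even-indexed terms follow separate rules.
Track A: 48, 61, 74, 87, 100, 113 — linear: a_n = 35 + 13·n.
Track B: 6, 10, 15, 21, 28, 36 — the triangular numbers T_3, T_4, ….
Term 16 comes from track B (its 8th entry): 55.

55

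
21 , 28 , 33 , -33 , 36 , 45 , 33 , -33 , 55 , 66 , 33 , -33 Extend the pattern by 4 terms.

78, 91, 33, -33

The slot pattern repeats as AABB (period 4), so there are 2 interleaved tracks.
Stream A: 21, 28, 36, 45, 55, 66 (triangular numbers starting at T_6).
Stream B: 33, -33, 33, -33, 33, -33 (oscillating between 33 and -33).
Term 13 comes from stream A (its 7th entry): 78.
Position 14 → stream A, term 8 = 91.
The 15th slot belongs to stream B; its 7th term is 33.
Term 16 comes from stream B (its 8th entry): -33.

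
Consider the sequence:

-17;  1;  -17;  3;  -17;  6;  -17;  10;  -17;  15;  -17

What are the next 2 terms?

Odd-indexed and even-indexed terms follow separate rules.
Track A: -17, -17, -17, -17, -17, -17 — the constant sequence -17.
Track B: 1, 3, 6, 10, 15 — triangular numbers n(n+1)/2 for n = 1, 2, ….
Position 12 → track B, term 6 = 21.
The 13th slot belongs to track A; its 7th term is -17.

21, -17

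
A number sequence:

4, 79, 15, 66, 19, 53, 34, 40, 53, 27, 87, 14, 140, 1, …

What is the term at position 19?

594

Odd-indexed and even-indexed terms follow separate rules.
Track A: 4, 15, 19, 34, 53, 87, 140 — each term equals the sum of the previous two.
Track B: 79, 66, 53, 40, 27, 14, 1 — subtracting 13 each time.
Position 19 → track A, term 10 = 594.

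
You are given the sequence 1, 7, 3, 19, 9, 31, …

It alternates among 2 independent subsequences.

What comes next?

27

The terms cycle through 2 interleaved subsequences.
Subsequence A: 1, 3, 9. Successive powers of 3.
Subsequence B: 7, 19, 31. Linear: a_n = -5 + 12·n.
Term 7 comes from subsequence A (its 4th entry): 27.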